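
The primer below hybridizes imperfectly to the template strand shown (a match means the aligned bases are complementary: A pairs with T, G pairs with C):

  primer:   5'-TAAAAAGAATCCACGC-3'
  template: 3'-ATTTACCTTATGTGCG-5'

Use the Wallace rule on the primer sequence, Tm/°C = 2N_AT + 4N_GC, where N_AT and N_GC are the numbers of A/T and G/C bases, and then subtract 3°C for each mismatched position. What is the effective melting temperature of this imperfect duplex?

35°C

Primer base counts: A=8, T=2, G=2, C=4 → A+T=10, G+C=6
Perfect-match Tm = 2(10) + 4(6) = 20 + 24 = 44°C
Mismatches (positions where the bases are not complementary): 3 (at positions 5, 6, 11)
Effective Tm = 44 − 3×3 = 44 − 9 = 35°C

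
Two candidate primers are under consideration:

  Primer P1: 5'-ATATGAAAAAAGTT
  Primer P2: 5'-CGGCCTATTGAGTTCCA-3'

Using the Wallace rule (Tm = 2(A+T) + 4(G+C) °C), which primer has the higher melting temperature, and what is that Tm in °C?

Primer P2, 52°C

Primer P1: A+T=12, G+C=2 → Tm = 2(12)+4(2) = 32°C
Primer P2: A+T=8, G+C=9 → Tm = 2(8)+4(9) = 52°C
32°C vs 52°C → primer P2 is higher.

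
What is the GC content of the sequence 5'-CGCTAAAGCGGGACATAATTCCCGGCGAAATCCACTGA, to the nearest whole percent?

T=6, C=11, G=9, A=12
G+C = 9 + 11 = 20 out of 38 bases
%GC = 20/38 × 100 = 52.63% ≈ 53%

53%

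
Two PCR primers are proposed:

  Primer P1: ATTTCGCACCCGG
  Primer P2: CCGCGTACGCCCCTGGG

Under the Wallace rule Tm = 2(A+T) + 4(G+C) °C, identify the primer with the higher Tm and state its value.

Primer P2, 62°C

Primer P1: A+T=5, G+C=8 → Tm = 2(5)+4(8) = 42°C
Primer P2: A+T=3, G+C=14 → Tm = 2(3)+4(14) = 62°C
42°C vs 62°C → primer P2 is higher.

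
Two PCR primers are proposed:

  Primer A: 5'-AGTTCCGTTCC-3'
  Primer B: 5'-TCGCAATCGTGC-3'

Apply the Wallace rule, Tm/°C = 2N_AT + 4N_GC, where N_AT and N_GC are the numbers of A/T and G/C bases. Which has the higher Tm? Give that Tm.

Primer A: A+T=5, G+C=6 → Tm = 2(5)+4(6) = 34°C
Primer B: A+T=5, G+C=7 → Tm = 2(5)+4(7) = 38°C
34°C vs 38°C → primer B is higher.

Primer B, 38°C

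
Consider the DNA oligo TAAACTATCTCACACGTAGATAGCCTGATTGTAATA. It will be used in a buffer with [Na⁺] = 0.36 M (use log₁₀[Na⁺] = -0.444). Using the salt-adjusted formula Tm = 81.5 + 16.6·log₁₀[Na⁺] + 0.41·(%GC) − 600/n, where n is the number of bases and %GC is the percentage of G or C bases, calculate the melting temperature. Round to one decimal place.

71.1°C

Length n = 36. T=11, A=13, C=7, G=5
G+C = 12, so %GC = 12/36 × 100 = 33.333%
Salt term: 16.6 × (-0.444) = -7.37
GC term: 0.41 × 33.333 = 13.667; length term: −600/36 = −16.667
Tm = 81.5 + (-7.37) + 13.667 − 16.667 = 71.13 → 71.1°C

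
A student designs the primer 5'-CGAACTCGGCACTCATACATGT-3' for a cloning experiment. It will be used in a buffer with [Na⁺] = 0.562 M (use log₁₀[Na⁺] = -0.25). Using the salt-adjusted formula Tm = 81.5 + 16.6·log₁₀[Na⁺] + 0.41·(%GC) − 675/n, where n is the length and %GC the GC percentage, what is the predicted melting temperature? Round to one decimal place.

Length n = 22. T=5, A=6, C=7, G=4
G+C = 11, so %GC = 11/22 × 100 = 50%
Salt term: 16.6 × (-0.25) = -4.15
GC term: 0.41 × 50 = 20.5; length term: −675/22 = −30.682
Tm = 81.5 + (-4.15) + 20.5 − 30.682 = 67.168 → 67.2°C

67.2°C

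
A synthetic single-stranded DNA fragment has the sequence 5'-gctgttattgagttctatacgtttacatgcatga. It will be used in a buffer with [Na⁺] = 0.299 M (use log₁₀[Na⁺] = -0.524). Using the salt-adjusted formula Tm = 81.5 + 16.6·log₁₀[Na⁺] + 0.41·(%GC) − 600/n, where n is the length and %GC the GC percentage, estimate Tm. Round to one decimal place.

69.6°C

Length n = 34. Base counts: C=5, A=8, G=7, T=14
G+C = 12, so %GC = 12/34 × 100 = 35.294%
Salt term: 16.6 × (-0.524) = -8.698
GC term: 0.41 × 35.294 = 14.471; length term: −600/34 = −17.647
Tm = 81.5 + (-8.698) + 14.471 − 17.647 = 69.626 → 69.6°C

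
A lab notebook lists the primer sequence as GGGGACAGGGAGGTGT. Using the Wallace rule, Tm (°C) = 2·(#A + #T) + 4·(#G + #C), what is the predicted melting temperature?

54°C

Counting bases: C=1, G=10, A=3, T=2
So N_AT = 5 and N_GC = 11.
Tm = 4·11 + 2·5 = 44 + 10 = 54°C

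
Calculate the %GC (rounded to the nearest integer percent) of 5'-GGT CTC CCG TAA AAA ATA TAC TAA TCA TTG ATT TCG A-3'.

32%

Base counts: G=5, C=7, A=13, T=12
G+C = 5 + 7 = 12 out of 37 bases
%GC = 12/37 × 100 = 32.43% ≈ 32%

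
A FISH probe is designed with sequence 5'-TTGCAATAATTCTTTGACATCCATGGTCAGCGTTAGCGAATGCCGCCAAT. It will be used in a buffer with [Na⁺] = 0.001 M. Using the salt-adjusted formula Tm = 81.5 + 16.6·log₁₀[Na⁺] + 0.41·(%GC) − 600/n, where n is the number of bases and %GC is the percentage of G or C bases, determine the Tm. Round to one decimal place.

Length n = 50. Counting bases: G=10, C=12, A=13, T=15
G+C = 22, so %GC = 22/50 × 100 = 44%
Salt term: 16.6 × (-3) = -49.8
GC term: 0.41 × 44 = 18.04; length term: −600/50 = −12
Tm = 81.5 + (-49.8) + 18.04 − 12 = 37.74 → 37.7°C

37.7°C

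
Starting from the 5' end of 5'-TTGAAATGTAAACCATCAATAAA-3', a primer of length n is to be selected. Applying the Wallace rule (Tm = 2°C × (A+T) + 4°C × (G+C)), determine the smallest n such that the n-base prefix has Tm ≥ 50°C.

First 19 bases: TTGAAATGTAAACCATCAA → Tm = 48°C (< 50°C)
First 20 bases: TTGAAATGTAAACCATCAAT → Tm = 50°C (≥ 50°C)
Each additional base adds 2°C (A/T) or 4°C (G/C), so Tm is non-decreasing in n; n = 20 is the first length to reach 50°C.

n = 20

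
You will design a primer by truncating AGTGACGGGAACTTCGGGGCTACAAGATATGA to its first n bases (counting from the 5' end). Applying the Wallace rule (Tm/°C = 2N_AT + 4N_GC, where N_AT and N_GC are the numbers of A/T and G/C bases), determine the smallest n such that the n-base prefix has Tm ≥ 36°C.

First 11 bases: AGTGACGGGAA → Tm = 34°C (< 36°C)
First 12 bases: AGTGACGGGAAC → Tm = 38°C (≥ 36°C)
Each additional base adds 2°C (A/T) or 4°C (G/C), so Tm is non-decreasing in n; n = 12 is the first length to reach 36°C.

n = 12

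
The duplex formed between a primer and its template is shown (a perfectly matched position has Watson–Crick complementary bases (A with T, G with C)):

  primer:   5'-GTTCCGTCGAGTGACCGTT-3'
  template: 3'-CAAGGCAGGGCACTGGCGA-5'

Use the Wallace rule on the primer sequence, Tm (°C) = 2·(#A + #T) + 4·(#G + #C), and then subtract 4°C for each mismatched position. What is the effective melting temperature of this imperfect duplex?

48°C

Primer base counts: A=2, T=6, G=6, C=5 → A+T=8, G+C=11
Perfect-match Tm = 2(8) + 4(11) = 16 + 44 = 60°C
Mismatches (positions where the bases are not complementary): 3 (at positions 9, 10, 18)
Effective Tm = 60 − 3×4 = 60 − 12 = 48°C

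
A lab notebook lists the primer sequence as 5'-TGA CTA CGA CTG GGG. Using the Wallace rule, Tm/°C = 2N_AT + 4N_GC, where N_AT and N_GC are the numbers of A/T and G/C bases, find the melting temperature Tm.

48°C

G=6, A=3, C=3, T=3
So N_AT = 6 and N_GC = 9.
Tm = 2(6) + 4(9) = 12 + 36 = 48°C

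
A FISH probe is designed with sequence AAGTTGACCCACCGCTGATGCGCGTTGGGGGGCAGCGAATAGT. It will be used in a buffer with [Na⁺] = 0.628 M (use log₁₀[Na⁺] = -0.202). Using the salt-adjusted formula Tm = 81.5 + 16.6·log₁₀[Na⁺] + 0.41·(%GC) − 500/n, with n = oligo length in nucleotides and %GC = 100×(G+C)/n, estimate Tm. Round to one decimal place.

Length n = 43. Scanning the sequence gives G=16, T=8, C=10, A=9.
G+C = 26, so %GC = 26/43 × 100 = 60.465%
Salt term: 16.6 × (-0.202) = -3.353
GC term: 0.41 × 60.465 = 24.791; length term: −500/43 = −11.628
Tm = 81.5 + (-3.353) + 24.791 − 11.628 = 91.31 → 91.3°C

91.3°C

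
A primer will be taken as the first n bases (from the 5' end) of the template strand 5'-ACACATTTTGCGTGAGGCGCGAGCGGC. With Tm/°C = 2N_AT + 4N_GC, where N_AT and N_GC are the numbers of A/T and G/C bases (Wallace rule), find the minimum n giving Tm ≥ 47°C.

First 16 bases: ACACATTTTGCGTGAG → Tm = 46°C (< 47°C)
First 17 bases: ACACATTTTGCGTGAGG → Tm = 50°C (≥ 47°C)
Each additional base adds 2°C (A/T) or 4°C (G/C), so Tm is non-decreasing in n; n = 17 is the first length to reach 47°C.

n = 17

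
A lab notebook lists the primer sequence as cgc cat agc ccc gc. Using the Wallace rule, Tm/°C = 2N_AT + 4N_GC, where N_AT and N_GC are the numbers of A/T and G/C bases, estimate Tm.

T=1, A=2, C=8, G=3
So N_AT = 3 and N_GC = 11.
Tm = 2(3) + 4(11) = 6 + 44 = 50°C

50°C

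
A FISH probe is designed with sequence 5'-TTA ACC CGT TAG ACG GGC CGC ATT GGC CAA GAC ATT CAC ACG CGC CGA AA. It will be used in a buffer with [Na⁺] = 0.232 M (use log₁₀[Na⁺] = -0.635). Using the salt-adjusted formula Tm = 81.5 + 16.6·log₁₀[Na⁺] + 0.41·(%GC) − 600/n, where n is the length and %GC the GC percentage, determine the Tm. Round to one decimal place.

Length n = 50. Scanning the sequence gives T=8, G=12, A=14, C=16.
G+C = 28, so %GC = 28/50 × 100 = 56%
Salt term: 16.6 × (-0.635) = -10.541
GC term: 0.41 × 56 = 22.96; length term: −600/50 = −12
Tm = 81.5 + (-10.541) + 22.96 − 12 = 81.919 → 81.9°C

81.9°C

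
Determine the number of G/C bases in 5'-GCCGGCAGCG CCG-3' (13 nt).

12

Counting bases: A=1, T=0, C=6, G=6
G+C = 6 + 6 = 12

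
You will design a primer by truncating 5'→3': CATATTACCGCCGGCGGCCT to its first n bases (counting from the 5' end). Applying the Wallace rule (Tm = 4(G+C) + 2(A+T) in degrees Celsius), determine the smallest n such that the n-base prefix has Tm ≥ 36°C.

First 11 bases: CATATTACCGC → Tm = 32°C (< 36°C)
First 12 bases: CATATTACCGCC → Tm = 36°C (≥ 36°C)
Each additional base adds 2°C (A/T) or 4°C (G/C), so Tm is non-decreasing in n; n = 12 is the first length to reach 36°C.

n = 12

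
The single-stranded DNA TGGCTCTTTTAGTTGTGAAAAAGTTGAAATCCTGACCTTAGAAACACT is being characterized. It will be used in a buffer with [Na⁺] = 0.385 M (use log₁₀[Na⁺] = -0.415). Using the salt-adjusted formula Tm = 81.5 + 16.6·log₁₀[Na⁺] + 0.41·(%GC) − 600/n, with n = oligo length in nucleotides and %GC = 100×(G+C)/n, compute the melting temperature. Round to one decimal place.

Length n = 48. Scanning the sequence gives T=16, G=9, A=15, C=8.
G+C = 17, so %GC = 17/48 × 100 = 35.417%
Salt term: 16.6 × (-0.415) = -6.889
GC term: 0.41 × 35.417 = 14.521; length term: −600/48 = −12.5
Tm = 81.5 + (-6.889) + 14.521 − 12.5 = 76.632 → 76.6°C

76.6°C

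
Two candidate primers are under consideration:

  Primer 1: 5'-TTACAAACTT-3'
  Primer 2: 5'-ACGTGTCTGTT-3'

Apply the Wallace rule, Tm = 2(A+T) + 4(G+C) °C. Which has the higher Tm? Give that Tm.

Primer 1: A+T=8, G+C=2 → Tm = 2(8)+4(2) = 24°C
Primer 2: A+T=6, G+C=5 → Tm = 2(6)+4(5) = 32°C
24°C vs 32°C → primer 2 is higher.

Primer 2, 32°C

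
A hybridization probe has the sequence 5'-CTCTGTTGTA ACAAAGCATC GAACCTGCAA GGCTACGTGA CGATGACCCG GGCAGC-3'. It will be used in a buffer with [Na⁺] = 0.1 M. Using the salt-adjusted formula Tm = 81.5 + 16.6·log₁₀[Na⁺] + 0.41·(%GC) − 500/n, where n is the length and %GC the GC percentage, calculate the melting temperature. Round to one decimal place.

Length n = 56. T=10, A=15, C=16, G=15
G+C = 31, so %GC = 31/56 × 100 = 55.357%
Salt term: 16.6 × (-1) = -16.6
GC term: 0.41 × 55.357 = 22.696; length term: −500/56 = −8.929
Tm = 81.5 + (-16.6) + 22.696 − 8.929 = 78.667 → 78.7°C

78.7°C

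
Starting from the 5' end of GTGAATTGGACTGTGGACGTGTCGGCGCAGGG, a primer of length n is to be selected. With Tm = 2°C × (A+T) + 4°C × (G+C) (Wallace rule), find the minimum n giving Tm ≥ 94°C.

First 29 bases: GTGAATTGGACTGTGGACGTGTCGGCGCA → Tm = 92°C (< 94°C)
First 30 bases: GTGAATTGGACTGTGGACGTGTCGGCGCAG → Tm = 96°C (≥ 94°C)
Since every base adds ≥2°C, Tm only increases with n, so the threshold is first crossed at n = 30.

n = 30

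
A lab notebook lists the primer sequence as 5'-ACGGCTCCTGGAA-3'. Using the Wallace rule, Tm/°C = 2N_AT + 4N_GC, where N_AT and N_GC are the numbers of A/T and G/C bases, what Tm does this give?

Base counts: A=3, T=2, G=4, C=4
A+T = 5, G+C = 8
Tm = 2×5 + 4×8 = 42°C

42°C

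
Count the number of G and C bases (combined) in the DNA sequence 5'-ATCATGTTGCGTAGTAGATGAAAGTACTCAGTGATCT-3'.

14

Scanning the sequence gives T=12, C=5, G=9, A=11.
Total G or C: 9 + 5 = 14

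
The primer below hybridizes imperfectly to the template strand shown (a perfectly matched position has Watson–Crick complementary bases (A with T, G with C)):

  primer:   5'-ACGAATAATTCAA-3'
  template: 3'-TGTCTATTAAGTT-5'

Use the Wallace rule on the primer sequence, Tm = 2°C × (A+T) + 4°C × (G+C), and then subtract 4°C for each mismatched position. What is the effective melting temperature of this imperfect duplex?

24°C

Primer base counts: A=7, T=3, G=1, C=2 → A+T=10, G+C=3
Perfect-match Tm = 2(10) + 4(3) = 20 + 12 = 32°C
Mismatches (positions where the bases are not complementary): 2 (at positions 3, 4)
Effective Tm = 32 − 2×4 = 32 − 8 = 24°C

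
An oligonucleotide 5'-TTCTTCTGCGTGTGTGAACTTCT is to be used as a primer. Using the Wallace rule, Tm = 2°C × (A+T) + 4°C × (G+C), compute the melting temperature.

Scanning the sequence gives G=5, A=2, C=5, T=11.
A+T = 13, G+C = 10
Tm = 2×13 + 4×10 = 66°C

66°C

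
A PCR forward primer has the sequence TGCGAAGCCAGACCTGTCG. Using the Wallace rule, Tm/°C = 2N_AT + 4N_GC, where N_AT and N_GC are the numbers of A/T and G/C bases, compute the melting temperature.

Counting bases: G=6, A=4, T=3, C=6
So N_AT = 7 and N_GC = 12.
Tm = 4·12 + 2·7 = 48 + 14 = 62°C

62°C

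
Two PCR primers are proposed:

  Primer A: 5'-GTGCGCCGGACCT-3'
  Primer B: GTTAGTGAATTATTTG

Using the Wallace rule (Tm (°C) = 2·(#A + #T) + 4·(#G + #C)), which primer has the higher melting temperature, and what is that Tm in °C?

Primer A: A+T=3, G+C=10 → Tm = 2(3)+4(10) = 46°C
Primer B: A+T=12, G+C=4 → Tm = 2(12)+4(4) = 40°C
46°C vs 40°C → primer A is higher.

Primer A, 46°C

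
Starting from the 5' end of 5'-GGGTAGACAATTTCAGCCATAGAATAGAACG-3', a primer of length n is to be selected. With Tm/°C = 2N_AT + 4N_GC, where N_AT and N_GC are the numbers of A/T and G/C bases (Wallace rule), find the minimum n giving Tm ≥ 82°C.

n = 30

First 29 bases: GGGTAGACAATTTCAGCCATAGAATAGAA → Tm = 80°C (< 82°C)
First 30 bases: GGGTAGACAATTTCAGCCATAGAATAGAAC → Tm = 84°C (≥ 82°C)
Each additional base adds 2°C (A/T) or 4°C (G/C), so Tm is non-decreasing in n; n = 30 is the first length to reach 82°C.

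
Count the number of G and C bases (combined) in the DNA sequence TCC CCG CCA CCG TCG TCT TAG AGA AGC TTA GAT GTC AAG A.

Base counts: C=12, T=9, A=10, G=9
G+C = 9 + 12 = 21

21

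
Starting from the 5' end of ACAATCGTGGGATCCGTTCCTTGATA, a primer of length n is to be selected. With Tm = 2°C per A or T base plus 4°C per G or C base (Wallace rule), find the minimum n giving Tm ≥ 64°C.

First 20 bases: ACAATCGTGGGATCCGTTCC → Tm = 62°C (< 64°C)
First 21 bases: ACAATCGTGGGATCCGTTCCT → Tm = 64°C (≥ 64°C)
Each additional base adds 2°C (A/T) or 4°C (G/C), so Tm is non-decreasing in n; n = 21 is the first length to reach 64°C.

n = 21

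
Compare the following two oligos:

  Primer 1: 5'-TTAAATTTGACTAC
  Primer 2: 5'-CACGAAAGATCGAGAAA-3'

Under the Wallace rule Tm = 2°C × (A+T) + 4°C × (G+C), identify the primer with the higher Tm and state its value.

Primer 2, 48°C

Primer 1: A+T=11, G+C=3 → Tm = 2(11)+4(3) = 34°C
Primer 2: A+T=10, G+C=7 → Tm = 2(10)+4(7) = 48°C
34°C vs 48°C → primer 2 is higher.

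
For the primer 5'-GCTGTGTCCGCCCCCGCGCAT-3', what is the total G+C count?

Scanning the sequence gives G=6, C=10, A=1, T=4.
Total G or C: 6 + 10 = 16

16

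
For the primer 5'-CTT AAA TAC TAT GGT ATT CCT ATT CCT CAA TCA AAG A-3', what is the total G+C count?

Base counts: A=13, C=8, G=3, T=13
G+C = 3 + 8 = 11

11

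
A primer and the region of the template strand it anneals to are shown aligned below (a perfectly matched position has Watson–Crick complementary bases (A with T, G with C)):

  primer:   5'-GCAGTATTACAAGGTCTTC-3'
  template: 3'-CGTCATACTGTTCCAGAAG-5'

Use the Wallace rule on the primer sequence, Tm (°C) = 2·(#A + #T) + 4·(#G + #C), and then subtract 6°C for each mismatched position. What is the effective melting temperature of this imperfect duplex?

48°C

Primer base counts: A=5, T=6, G=4, C=4 → A+T=11, G+C=8
Perfect-match Tm = 2(11) + 4(8) = 22 + 32 = 54°C
Mismatches (positions where the bases are not complementary): 1 (at position 8)
Effective Tm = 54 − 1×6 = 54 − 6 = 48°C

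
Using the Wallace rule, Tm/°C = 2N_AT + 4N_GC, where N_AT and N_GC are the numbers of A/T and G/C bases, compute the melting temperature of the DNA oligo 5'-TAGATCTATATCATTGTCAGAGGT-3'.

64°C

C=3, A=7, G=5, T=9
AT pairs contribute 16, GC pairs contribute 8.
Tm = 4·8 + 2·16 = 32 + 32 = 64°C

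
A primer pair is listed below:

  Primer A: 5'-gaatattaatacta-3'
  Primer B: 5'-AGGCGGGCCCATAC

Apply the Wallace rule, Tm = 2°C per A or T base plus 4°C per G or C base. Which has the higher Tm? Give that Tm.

Primer B, 48°C

Primer A: A+T=12, G+C=2 → Tm = 2(12)+4(2) = 32°C
Primer B: A+T=4, G+C=10 → Tm = 2(4)+4(10) = 48°C
32°C vs 48°C → primer B is higher.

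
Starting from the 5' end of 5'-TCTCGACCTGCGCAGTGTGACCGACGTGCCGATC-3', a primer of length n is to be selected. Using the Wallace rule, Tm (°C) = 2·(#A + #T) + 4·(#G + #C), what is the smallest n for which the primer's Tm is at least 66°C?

First 20 bases: TCTCGACCTGCGCAGTGTGA → Tm = 64°C (< 66°C)
First 21 bases: TCTCGACCTGCGCAGTGTGAC → Tm = 68°C (≥ 66°C)
Since every base adds ≥2°C, Tm only increases with n, so the threshold is first crossed at n = 21.

n = 21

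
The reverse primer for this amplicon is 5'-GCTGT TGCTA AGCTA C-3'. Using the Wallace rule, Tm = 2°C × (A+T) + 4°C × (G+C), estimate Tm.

48°C

Counting bases: A=3, C=4, T=5, G=4
AT pairs contribute 8, GC pairs contribute 8.
Tm = 2(8) + 4(8) = 16 + 32 = 48°C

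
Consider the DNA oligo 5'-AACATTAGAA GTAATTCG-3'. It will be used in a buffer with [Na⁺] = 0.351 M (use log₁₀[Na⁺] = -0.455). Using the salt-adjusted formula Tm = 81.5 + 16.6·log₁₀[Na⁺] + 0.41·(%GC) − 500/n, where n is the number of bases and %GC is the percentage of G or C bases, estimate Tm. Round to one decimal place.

57.6°C

Length n = 18. Scanning the sequence gives G=3, A=8, C=2, T=5.
G+C = 5, so %GC = 5/18 × 100 = 27.778%
Salt term: 16.6 × (-0.455) = -7.553
GC term: 0.41 × 27.778 = 11.389; length term: −500/18 = −27.778
Tm = 81.5 + (-7.553) + 11.389 − 27.778 = 57.558 → 57.6°C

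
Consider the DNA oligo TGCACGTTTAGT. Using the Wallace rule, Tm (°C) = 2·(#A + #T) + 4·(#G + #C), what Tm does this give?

Scanning the sequence gives A=2, T=5, G=3, C=2.
So N_AT = 7 and N_GC = 5.
Tm = 2(7) + 4(5) = 14 + 20 = 34°C

34°C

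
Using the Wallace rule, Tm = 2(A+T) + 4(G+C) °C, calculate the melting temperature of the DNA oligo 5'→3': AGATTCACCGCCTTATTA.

Scanning the sequence gives T=6, C=5, G=2, A=5.
So N_AT = 11 and N_GC = 7.
Tm = 2(11) + 4(7) = 22 + 28 = 50°C

50°C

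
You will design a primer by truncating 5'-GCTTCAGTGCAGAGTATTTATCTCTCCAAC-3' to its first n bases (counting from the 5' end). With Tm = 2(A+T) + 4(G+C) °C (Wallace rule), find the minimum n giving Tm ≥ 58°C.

n = 21

First 20 bases: GCTTCAGTGCAGAGTATTTA → Tm = 56°C (< 58°C)
First 21 bases: GCTTCAGTGCAGAGTATTTAT → Tm = 58°C (≥ 58°C)
Since every base adds ≥2°C, Tm only increases with n, so the threshold is first crossed at n = 21.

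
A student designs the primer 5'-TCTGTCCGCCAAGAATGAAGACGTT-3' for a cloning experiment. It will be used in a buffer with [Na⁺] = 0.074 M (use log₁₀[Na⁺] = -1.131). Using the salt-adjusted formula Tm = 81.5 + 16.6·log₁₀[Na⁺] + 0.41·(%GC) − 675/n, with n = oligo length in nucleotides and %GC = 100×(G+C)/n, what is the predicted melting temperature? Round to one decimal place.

55.4°C

Length n = 25. Base counts: T=6, G=6, A=7, C=6
G+C = 12, so %GC = 12/25 × 100 = 48%
Salt term: 16.6 × (-1.131) = -18.775
GC term: 0.41 × 48 = 19.68; length term: −675/25 = −27
Tm = 81.5 + (-18.775) + 19.68 − 27 = 55.405 → 55.4°C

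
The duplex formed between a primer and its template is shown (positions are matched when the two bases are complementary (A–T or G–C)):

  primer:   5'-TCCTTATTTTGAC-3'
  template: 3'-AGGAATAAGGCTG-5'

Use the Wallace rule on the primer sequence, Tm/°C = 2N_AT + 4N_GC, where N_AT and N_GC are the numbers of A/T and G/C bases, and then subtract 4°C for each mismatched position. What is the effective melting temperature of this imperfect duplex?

Primer base counts: A=2, T=7, G=1, C=3 → A+T=9, G+C=4
Perfect-match Tm = 2(9) + 4(4) = 18 + 16 = 34°C
Mismatches (positions where the bases are not complementary): 2 (at positions 9, 10)
Effective Tm = 34 − 2×4 = 34 − 8 = 26°C

26°C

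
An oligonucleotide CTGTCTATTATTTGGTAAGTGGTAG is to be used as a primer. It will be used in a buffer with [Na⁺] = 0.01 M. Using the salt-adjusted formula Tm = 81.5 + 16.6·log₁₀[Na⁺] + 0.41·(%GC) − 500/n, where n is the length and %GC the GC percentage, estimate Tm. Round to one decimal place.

43.1°C

Length n = 25. C=2, A=5, T=11, G=7
G+C = 9, so %GC = 9/25 × 100 = 36%
Salt term: 16.6 × (-2) = -33.2
GC term: 0.41 × 36 = 14.76; length term: −500/25 = −20
Tm = 81.5 + (-33.2) + 14.76 − 20 = 43.06 → 43.1°C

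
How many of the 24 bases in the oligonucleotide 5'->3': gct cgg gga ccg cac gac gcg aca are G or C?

Base counts: G=9, C=9, T=1, A=5
Total G or C: 9 + 9 = 18

18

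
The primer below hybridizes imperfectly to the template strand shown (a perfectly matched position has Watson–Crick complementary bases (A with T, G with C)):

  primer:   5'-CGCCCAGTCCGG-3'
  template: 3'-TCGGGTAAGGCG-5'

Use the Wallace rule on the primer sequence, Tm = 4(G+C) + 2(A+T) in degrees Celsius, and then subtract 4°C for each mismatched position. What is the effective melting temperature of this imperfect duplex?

Primer base counts: A=1, T=1, G=4, C=6 → A+T=2, G+C=10
Perfect-match Tm = 2(2) + 4(10) = 4 + 40 = 44°C
Mismatches (positions where the bases are not complementary): 3 (at positions 1, 7, 12)
Effective Tm = 44 − 3×4 = 44 − 12 = 32°C

32°C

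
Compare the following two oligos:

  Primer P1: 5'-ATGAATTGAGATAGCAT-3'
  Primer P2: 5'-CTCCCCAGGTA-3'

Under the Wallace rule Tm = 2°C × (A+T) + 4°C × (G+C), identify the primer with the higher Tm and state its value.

Primer P1, 44°C

Primer P1: A+T=12, G+C=5 → Tm = 2(12)+4(5) = 44°C
Primer P2: A+T=4, G+C=7 → Tm = 2(4)+4(7) = 36°C
44°C vs 36°C → primer P1 is higher.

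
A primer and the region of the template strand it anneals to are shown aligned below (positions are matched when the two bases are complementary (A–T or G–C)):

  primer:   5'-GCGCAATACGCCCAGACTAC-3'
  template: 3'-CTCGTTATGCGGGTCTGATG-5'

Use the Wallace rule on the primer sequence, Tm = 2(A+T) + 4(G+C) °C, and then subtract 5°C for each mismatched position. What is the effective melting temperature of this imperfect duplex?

59°C

Primer base counts: A=6, T=2, G=4, C=8 → A+T=8, G+C=12
Perfect-match Tm = 2(8) + 4(12) = 16 + 48 = 64°C
Mismatches (positions where the bases are not complementary): 1 (at position 2)
Effective Tm = 64 − 1×5 = 64 − 5 = 59°C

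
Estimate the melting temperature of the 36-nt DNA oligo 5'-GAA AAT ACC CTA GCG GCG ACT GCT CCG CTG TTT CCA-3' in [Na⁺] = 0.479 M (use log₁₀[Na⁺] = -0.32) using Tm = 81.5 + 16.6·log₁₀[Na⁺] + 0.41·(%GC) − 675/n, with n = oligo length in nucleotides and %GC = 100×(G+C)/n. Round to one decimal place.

80.2°C

Length n = 36. Counting bases: C=12, G=8, A=8, T=8
G+C = 20, so %GC = 20/36 × 100 = 55.556%
Salt term: 16.6 × (-0.32) = -5.312
GC term: 0.41 × 55.556 = 22.778; length term: −675/36 = −18.75
Tm = 81.5 + (-5.312) + 22.778 − 18.75 = 80.216 → 80.2°C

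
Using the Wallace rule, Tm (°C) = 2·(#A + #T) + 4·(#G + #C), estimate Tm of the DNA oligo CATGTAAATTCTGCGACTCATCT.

Scanning the sequence gives T=8, C=6, G=3, A=6.
So N_AT = 14 and N_GC = 9.
Tm = 2(14) + 4(9) = 28 + 36 = 64°C

64°C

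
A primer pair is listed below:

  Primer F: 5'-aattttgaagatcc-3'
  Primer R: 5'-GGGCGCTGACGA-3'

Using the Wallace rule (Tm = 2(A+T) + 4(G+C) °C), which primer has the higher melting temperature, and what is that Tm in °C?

Primer F: A+T=10, G+C=4 → Tm = 2(10)+4(4) = 36°C
Primer R: A+T=3, G+C=9 → Tm = 2(3)+4(9) = 42°C
36°C vs 42°C → primer R is higher.

Primer R, 42°C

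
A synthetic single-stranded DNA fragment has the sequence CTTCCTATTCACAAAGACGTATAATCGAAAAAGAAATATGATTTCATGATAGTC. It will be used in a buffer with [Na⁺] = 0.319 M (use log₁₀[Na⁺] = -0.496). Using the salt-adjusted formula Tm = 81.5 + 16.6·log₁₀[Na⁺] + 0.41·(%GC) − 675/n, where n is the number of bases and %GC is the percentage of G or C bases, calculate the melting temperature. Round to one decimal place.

72.9°C

Length n = 54. Counting bases: A=22, G=7, C=9, T=16
G+C = 16, so %GC = 16/54 × 100 = 29.63%
Salt term: 16.6 × (-0.496) = -8.234
GC term: 0.41 × 29.63 = 12.148; length term: −675/54 = −12.5
Tm = 81.5 + (-8.234) + 12.148 − 12.5 = 72.914 → 72.9°C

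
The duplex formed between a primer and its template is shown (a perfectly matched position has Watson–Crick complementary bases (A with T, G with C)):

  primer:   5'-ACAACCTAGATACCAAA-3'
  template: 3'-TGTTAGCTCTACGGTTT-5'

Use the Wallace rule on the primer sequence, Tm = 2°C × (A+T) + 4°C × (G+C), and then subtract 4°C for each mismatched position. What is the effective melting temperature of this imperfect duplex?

34°C

Primer base counts: A=9, T=2, G=1, C=5 → A+T=11, G+C=6
Perfect-match Tm = 2(11) + 4(6) = 22 + 24 = 46°C
Mismatches (positions where the bases are not complementary): 3 (at positions 5, 7, 12)
Effective Tm = 46 − 3×4 = 46 − 12 = 34°C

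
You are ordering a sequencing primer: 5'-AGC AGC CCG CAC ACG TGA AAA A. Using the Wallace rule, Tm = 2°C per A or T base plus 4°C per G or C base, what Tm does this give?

Scanning the sequence gives T=1, G=5, A=9, C=7.
AT pairs contribute 10, GC pairs contribute 12.
Tm = 2×10 + 4×12 = 68°C

68°C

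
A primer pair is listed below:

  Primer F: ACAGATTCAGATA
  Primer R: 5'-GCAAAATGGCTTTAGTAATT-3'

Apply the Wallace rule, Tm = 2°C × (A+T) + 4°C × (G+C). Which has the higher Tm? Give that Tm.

Primer F: A+T=9, G+C=4 → Tm = 2(9)+4(4) = 34°C
Primer R: A+T=14, G+C=6 → Tm = 2(14)+4(6) = 52°C
34°C vs 52°C → primer R is higher.

Primer R, 52°C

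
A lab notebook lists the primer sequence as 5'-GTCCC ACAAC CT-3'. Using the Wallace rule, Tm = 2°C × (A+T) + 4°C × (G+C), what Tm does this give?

Base counts: T=2, A=3, G=1, C=6
AT pairs contribute 5, GC pairs contribute 7.
Tm = 2×5 + 4×7 = 38°C

38°C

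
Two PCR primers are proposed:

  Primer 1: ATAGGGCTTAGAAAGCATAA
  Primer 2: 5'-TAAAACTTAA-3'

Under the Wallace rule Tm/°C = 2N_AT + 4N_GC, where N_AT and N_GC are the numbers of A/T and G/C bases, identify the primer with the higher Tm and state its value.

Primer 1: A+T=13, G+C=7 → Tm = 2(13)+4(7) = 54°C
Primer 2: A+T=9, G+C=1 → Tm = 2(9)+4(1) = 22°C
54°C vs 22°C → primer 1 is higher.

Primer 1, 54°C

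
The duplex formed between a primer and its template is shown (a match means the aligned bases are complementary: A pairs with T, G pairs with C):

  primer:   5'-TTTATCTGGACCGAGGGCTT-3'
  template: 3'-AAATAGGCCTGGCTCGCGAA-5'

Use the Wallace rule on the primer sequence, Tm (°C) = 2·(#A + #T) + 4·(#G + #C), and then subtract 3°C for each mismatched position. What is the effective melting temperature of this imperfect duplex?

Primer base counts: A=3, T=7, G=6, C=4 → A+T=10, G+C=10
Perfect-match Tm = 2(10) + 4(10) = 20 + 40 = 60°C
Mismatches (positions where the bases are not complementary): 2 (at positions 7, 16)
Effective Tm = 60 − 2×3 = 60 − 6 = 54°C

54°C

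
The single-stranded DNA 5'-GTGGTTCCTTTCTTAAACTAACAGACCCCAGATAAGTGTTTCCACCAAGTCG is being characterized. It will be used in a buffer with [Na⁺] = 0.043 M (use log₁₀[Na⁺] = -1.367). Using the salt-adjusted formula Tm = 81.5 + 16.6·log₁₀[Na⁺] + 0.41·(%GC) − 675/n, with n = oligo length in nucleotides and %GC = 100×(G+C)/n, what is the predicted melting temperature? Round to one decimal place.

Length n = 52. T=15, C=14, A=14, G=9
G+C = 23, so %GC = 23/52 × 100 = 44.231%
Salt term: 16.6 × (-1.367) = -22.692
GC term: 0.41 × 44.231 = 18.135; length term: −675/52 = −12.981
Tm = 81.5 + (-22.692) + 18.135 − 12.981 = 63.962 → 64.0°C

64.0°C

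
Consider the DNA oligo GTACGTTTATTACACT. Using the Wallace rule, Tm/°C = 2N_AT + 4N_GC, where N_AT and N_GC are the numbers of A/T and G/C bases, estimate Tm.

Scanning the sequence gives A=4, C=3, T=7, G=2.
A+T = 11, G+C = 5
Tm = 2×11 + 4×5 = 42°C

42°C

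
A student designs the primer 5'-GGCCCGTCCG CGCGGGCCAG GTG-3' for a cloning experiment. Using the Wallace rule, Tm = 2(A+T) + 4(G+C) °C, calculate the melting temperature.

86°C

A=1, G=11, C=9, T=2
So N_AT = 3 and N_GC = 20.
Tm = 4·20 + 2·3 = 80 + 6 = 86°C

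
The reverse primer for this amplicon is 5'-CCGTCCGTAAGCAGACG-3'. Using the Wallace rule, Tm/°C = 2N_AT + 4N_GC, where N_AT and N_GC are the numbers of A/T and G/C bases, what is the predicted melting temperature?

56°C

Counting bases: A=4, C=6, T=2, G=5
A+T = 6, G+C = 11
Tm = 2×6 + 4×11 = 56°C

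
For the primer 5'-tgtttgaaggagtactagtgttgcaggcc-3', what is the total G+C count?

Base counts: C=4, A=6, G=10, T=9
G+C = 10 + 4 = 14

14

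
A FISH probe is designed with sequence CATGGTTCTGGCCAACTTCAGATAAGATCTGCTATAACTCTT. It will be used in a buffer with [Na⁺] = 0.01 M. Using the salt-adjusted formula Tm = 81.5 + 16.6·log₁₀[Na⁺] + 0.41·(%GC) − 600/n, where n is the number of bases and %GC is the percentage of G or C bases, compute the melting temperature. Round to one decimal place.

Length n = 42. Base counts: T=14, G=7, C=10, A=11
G+C = 17, so %GC = 17/42 × 100 = 40.476%
Salt term: 16.6 × (-2) = -33.2
GC term: 0.41 × 40.476 = 16.595; length term: −600/42 = −14.286
Tm = 81.5 + (-33.2) + 16.595 − 14.286 = 50.609 → 50.6°C

50.6°C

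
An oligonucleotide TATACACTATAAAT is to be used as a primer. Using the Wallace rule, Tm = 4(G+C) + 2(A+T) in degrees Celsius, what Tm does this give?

32°C

Base counts: T=5, C=2, A=7, G=0
AT pairs contribute 12, GC pairs contribute 2.
Tm = 4·2 + 2·12 = 8 + 24 = 32°C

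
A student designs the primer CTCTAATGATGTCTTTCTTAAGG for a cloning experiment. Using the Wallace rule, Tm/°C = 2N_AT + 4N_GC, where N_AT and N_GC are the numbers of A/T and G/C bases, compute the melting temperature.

C=4, A=5, T=10, G=4
A+T = 15, G+C = 8
Tm = 2×15 + 4×8 = 62°C

62°C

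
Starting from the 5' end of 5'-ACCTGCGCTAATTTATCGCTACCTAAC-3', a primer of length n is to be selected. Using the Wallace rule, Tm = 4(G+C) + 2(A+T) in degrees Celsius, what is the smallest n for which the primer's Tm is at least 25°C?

n = 8

First 7 bases: ACCTGCG → Tm = 24°C (< 25°C)
First 8 bases: ACCTGCGC → Tm = 28°C (≥ 25°C)
Each additional base adds 2°C (A/T) or 4°C (G/C), so Tm is non-decreasing in n; n = 8 is the first length to reach 25°C.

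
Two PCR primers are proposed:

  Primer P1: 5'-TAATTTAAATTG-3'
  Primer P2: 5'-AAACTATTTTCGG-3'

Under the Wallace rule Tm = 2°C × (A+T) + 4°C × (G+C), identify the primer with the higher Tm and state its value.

Primer P1: A+T=11, G+C=1 → Tm = 2(11)+4(1) = 26°C
Primer P2: A+T=9, G+C=4 → Tm = 2(9)+4(4) = 34°C
26°C vs 34°C → primer P2 is higher.

Primer P2, 34°C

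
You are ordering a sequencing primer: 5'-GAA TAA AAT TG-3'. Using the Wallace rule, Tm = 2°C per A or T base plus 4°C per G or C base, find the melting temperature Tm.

26°C

Counting bases: C=0, A=6, G=2, T=3
So N_AT = 9 and N_GC = 2.
Tm = 2×9 + 4×2 = 26°C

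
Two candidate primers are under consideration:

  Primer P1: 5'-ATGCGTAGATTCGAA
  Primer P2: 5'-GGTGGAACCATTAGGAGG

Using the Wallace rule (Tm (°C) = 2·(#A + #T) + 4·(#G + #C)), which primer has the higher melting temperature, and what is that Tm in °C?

Primer P2, 56°C

Primer P1: A+T=9, G+C=6 → Tm = 2(9)+4(6) = 42°C
Primer P2: A+T=8, G+C=10 → Tm = 2(8)+4(10) = 56°C
42°C vs 56°C → primer P2 is higher.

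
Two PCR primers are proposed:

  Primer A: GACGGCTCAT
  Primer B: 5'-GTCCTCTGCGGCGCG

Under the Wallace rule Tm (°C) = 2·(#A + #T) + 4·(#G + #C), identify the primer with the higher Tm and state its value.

Primer A: A+T=4, G+C=6 → Tm = 2(4)+4(6) = 32°C
Primer B: A+T=3, G+C=12 → Tm = 2(3)+4(12) = 54°C
32°C vs 54°C → primer B is higher.

Primer B, 54°C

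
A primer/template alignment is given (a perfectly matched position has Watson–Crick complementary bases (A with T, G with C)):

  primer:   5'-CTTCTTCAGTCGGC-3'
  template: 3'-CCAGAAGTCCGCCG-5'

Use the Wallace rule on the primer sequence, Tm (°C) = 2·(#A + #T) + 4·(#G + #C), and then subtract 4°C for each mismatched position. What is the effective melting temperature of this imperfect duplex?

32°C

Primer base counts: A=1, T=5, G=3, C=5 → A+T=6, G+C=8
Perfect-match Tm = 2(6) + 4(8) = 12 + 32 = 44°C
Mismatches (positions where the bases are not complementary): 3 (at positions 1, 2, 10)
Effective Tm = 44 − 3×4 = 44 − 12 = 32°C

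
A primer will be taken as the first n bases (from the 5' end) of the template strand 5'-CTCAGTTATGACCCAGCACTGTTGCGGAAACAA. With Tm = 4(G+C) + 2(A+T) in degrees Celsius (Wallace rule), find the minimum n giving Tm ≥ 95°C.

n = 32

First 31 bases: CTCAGTTATGACCCAGCACTGTTGCGGAAAC → Tm = 94°C (< 95°C)
First 32 bases: CTCAGTTATGACCCAGCACTGTTGCGGAAACA → Tm = 96°C (≥ 95°C)
Since every base adds ≥2°C, Tm only increases with n, so the threshold is first crossed at n = 32.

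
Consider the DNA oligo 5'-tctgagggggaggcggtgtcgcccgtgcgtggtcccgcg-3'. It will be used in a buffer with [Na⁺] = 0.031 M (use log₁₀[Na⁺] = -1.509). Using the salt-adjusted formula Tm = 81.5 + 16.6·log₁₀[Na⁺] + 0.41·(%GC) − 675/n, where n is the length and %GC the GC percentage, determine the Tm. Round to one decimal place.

70.7°C

Length n = 39. Counting bases: A=2, C=11, G=19, T=7
G+C = 30, so %GC = 30/39 × 100 = 76.923%
Salt term: 16.6 × (-1.509) = -25.049
GC term: 0.41 × 76.923 = 31.538; length term: −675/39 = −17.308
Tm = 81.5 + (-25.049) + 31.538 − 17.308 = 70.681 → 70.7°C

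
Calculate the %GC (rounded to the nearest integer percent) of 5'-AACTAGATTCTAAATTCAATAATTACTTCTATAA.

18%

Scanning the sequence gives T=13, G=1, A=15, C=5.
G+C = 1 + 5 = 6 out of 34 bases
%GC = 6/34 × 100 = 17.65% ≈ 18%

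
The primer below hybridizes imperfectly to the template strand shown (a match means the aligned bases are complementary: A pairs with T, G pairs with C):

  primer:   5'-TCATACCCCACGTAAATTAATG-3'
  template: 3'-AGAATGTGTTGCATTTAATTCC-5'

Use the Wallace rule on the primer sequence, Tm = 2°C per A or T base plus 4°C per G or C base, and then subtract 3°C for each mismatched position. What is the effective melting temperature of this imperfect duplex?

48°C

Primer base counts: A=8, T=6, G=2, C=6 → A+T=14, G+C=8
Perfect-match Tm = 2(14) + 4(8) = 28 + 32 = 60°C
Mismatches (positions where the bases are not complementary): 4 (at positions 3, 7, 9, 21)
Effective Tm = 60 − 4×3 = 60 − 12 = 48°C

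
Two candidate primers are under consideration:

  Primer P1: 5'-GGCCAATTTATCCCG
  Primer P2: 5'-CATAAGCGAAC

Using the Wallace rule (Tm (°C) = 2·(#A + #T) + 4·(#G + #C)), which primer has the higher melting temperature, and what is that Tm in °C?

Primer P1, 46°C

Primer P1: A+T=7, G+C=8 → Tm = 2(7)+4(8) = 46°C
Primer P2: A+T=6, G+C=5 → Tm = 2(6)+4(5) = 32°C
46°C vs 32°C → primer P1 is higher.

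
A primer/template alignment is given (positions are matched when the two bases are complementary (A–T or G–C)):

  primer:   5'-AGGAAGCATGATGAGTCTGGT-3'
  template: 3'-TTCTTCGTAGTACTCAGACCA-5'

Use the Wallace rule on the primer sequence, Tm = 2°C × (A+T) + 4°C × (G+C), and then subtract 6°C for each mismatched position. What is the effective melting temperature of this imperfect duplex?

Primer base counts: A=6, T=5, G=8, C=2 → A+T=11, G+C=10
Perfect-match Tm = 2(11) + 4(10) = 22 + 40 = 62°C
Mismatches (positions where the bases are not complementary): 2 (at positions 2, 10)
Effective Tm = 62 − 2×6 = 62 − 12 = 50°C

50°C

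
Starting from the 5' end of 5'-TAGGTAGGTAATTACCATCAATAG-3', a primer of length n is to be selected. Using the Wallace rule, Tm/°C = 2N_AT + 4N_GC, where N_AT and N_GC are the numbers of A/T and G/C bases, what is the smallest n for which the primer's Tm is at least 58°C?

n = 22

First 21 bases: TAGGTAGGTAATTACCATCAA → Tm = 56°C (< 58°C)
First 22 bases: TAGGTAGGTAATTACCATCAAT → Tm = 58°C (≥ 58°C)
Each additional base adds 2°C (A/T) or 4°C (G/C), so Tm is non-decreasing in n; n = 22 is the first length to reach 58°C.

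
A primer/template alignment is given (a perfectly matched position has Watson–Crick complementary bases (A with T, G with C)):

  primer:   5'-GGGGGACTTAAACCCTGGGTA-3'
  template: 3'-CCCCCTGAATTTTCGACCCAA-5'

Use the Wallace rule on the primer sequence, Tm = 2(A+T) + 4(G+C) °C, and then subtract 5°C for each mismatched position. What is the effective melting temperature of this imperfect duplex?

51°C

Primer base counts: A=5, T=4, G=8, C=4 → A+T=9, G+C=12
Perfect-match Tm = 2(9) + 4(12) = 18 + 48 = 66°C
Mismatches (positions where the bases are not complementary): 3 (at positions 13, 14, 21)
Effective Tm = 66 − 3×5 = 66 − 15 = 51°C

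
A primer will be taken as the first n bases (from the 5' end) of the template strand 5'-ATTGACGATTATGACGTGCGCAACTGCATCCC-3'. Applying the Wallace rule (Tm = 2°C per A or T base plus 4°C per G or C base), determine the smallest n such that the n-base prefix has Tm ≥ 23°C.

n = 9

First 8 bases: ATTGACGA → Tm = 22°C (< 23°C)
First 9 bases: ATTGACGAT → Tm = 24°C (≥ 23°C)
Each additional base adds 2°C (A/T) or 4°C (G/C), so Tm is non-decreasing in n; n = 9 is the first length to reach 23°C.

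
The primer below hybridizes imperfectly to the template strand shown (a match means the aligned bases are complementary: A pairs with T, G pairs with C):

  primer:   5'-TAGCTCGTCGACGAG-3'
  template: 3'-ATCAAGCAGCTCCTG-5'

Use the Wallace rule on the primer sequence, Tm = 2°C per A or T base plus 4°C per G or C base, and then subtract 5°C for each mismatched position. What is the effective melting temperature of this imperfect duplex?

33°C

Primer base counts: A=3, T=3, G=5, C=4 → A+T=6, G+C=9
Perfect-match Tm = 2(6) + 4(9) = 12 + 36 = 48°C
Mismatches (positions where the bases are not complementary): 3 (at positions 4, 12, 15)
Effective Tm = 48 − 3×5 = 48 − 15 = 33°C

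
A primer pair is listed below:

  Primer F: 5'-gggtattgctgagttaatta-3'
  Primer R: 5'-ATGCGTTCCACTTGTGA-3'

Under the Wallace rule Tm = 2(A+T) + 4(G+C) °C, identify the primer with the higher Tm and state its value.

Primer F, 54°C

Primer F: A+T=13, G+C=7 → Tm = 2(13)+4(7) = 54°C
Primer R: A+T=9, G+C=8 → Tm = 2(9)+4(8) = 50°C
54°C vs 50°C → primer F is higher.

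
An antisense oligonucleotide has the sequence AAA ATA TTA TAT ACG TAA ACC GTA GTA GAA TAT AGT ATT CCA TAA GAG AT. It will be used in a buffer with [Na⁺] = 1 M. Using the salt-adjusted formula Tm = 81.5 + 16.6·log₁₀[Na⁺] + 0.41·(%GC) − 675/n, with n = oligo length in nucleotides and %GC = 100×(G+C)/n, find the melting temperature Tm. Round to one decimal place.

77.8°C

Length n = 50. Base counts: G=7, A=23, T=15, C=5
G+C = 12, so %GC = 12/50 × 100 = 24%
Salt term: 16.6 × (0) = 0
GC term: 0.41 × 24 = 9.84; length term: −675/50 = −13.5
Tm = 81.5 + (0) + 9.84 − 13.5 = 77.84 → 77.8°C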